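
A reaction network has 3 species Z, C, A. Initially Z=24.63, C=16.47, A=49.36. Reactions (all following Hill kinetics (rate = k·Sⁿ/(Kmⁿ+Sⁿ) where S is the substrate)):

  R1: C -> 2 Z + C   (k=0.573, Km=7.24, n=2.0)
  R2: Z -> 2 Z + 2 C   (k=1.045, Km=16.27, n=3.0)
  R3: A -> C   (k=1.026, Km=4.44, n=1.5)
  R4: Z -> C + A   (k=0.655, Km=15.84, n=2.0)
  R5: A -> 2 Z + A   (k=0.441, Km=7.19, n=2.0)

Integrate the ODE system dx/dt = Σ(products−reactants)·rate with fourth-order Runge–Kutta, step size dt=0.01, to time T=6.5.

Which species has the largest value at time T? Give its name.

RK4 with dt=0.01: 650 steps to T=6.5. Trajectory (selected grid times):
t=0.00: Z=24.63 C=16.47 A=49.36
t=0.72: Z=26.21 C=18.72 A=48.98
t=1.44: Z=27.83 C=21.03 A=48.61
t=2.17: Z=29.49 C=23.41 A=48.25
t=2.89: Z=31.16 C=25.80 A=47.90
t=3.61: Z=32.83 C=28.23 A=47.56
t=4.33: Z=34.52 C=30.69 A=47.23
t=5.06: Z=36.24 C=33.20 A=46.90
t=5.78: Z=37.95 C=35.71 A=46.58
t=6.50: Z=39.66 C=38.23 A=46.27
At T=6.5: Z=39.66 C=38.23 A=46.27; the largest is A.

Dominant species at T: A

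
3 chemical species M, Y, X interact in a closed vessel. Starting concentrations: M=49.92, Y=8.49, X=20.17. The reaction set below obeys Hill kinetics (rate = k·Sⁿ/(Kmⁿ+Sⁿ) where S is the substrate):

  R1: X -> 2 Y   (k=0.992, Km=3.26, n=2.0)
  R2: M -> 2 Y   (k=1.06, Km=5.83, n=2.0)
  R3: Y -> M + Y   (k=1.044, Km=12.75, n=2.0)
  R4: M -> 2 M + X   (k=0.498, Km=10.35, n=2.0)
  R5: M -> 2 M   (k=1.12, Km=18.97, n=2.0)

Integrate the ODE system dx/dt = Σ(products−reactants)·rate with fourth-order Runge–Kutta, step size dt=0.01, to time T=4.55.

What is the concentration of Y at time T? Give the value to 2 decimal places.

Y at T = 26.79

RK4 with dt=0.01: 455 steps to T=4.55. Trajectory (selected grid times):
t=0.00: M=49.92 Y=8.49 X=20.17
t=0.51: M=50.32 Y=10.54 X=19.92
t=1.01: M=50.76 Y=12.55 X=19.68
t=1.52: M=51.26 Y=14.61 X=19.43
t=2.02: M=51.78 Y=16.62 X=19.19
t=2.53: M=52.34 Y=18.67 X=18.94
t=3.03: M=52.92 Y=20.68 X=18.70
t=3.54: M=53.54 Y=22.73 X=18.45
t=4.04: M=54.15 Y=24.74 X=18.21
t=4.55: M=54.80 Y=26.79 X=17.96
Read off Y at T=4.55: 26.79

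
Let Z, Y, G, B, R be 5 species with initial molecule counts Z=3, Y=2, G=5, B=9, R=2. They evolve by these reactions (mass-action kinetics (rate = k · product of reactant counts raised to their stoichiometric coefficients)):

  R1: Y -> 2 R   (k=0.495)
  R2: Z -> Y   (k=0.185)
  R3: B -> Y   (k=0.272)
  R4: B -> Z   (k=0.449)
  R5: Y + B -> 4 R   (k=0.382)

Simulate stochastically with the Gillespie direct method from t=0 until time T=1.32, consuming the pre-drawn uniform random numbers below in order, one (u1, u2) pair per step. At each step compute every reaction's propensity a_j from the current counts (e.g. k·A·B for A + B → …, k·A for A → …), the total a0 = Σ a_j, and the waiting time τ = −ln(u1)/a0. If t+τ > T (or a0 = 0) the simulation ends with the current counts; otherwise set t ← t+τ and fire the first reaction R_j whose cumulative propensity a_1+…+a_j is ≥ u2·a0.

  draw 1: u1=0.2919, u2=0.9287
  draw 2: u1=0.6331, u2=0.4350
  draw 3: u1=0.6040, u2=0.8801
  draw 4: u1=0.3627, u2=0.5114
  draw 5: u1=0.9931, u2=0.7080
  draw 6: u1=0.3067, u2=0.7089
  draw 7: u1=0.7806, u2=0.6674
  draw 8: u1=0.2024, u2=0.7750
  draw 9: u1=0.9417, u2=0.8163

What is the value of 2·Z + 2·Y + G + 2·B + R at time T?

Check how each reaction changes W = 2·Z + 2·Y + G + 2·B + R (weight of products minus weight of reactants):
R1: Y -> 2 R: (1·2) − (2·1) = 2 − 2 = 0
R2: Z -> Y: (2·1) − (2·1) = 2 − 2 = 0
R3: B -> Y: (2·1) − (2·1) = 2 − 2 = 0
R4: B -> Z: (2·1) − (2·1) = 2 − 2 = 0
R5: Y + B -> 4 R: (1·4) − (2·1 + 2·1) = 4 − 4 = 0
Every reaction leaves W unchanged, so W is conserved and no simulation is needed: W(T) = W(0) = 2·3 + 2·2 + 5 + 2·9 + 2 = 35

Value at T = 35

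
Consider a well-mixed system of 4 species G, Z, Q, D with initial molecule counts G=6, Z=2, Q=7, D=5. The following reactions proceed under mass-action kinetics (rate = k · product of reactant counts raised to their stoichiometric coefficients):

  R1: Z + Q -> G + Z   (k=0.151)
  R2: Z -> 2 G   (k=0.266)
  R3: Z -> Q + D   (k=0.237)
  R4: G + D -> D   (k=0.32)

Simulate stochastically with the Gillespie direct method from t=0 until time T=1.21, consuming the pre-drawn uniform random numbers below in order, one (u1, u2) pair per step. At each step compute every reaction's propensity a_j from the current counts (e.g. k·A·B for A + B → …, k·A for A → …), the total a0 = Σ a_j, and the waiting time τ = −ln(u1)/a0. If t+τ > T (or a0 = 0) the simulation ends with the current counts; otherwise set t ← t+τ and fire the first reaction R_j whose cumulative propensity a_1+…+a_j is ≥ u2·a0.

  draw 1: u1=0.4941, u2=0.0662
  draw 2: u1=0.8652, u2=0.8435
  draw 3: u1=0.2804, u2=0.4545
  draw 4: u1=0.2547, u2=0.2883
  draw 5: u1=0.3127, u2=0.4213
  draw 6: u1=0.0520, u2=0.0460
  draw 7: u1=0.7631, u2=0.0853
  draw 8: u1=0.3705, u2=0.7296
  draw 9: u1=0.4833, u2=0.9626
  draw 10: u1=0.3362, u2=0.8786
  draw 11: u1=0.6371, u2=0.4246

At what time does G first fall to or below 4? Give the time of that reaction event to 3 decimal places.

Threshold first reached at t = 0.295

t=0.000: G=6 Z=2 Q=7 D=5
Draw 1: a1=2.114, a2=0.532, a3=0.474, a4=9.600, a0=12.720; τ=−ln(0.4941)/12.720=0.055 → t=0.055; u2·a0=0.0662·12.720=0.842 ≤ a1=2.114 → R1 fires; G=7 Z=2 Q=6 D=5
Draw 2: a1=1.812, a2=0.532, a3=0.474, a4=11.200, a0=14.018; τ=−ln(0.8652)/14.018=0.010 → t=0.066; u2·a0=0.8435·14.018=11.824; a1+…+a3=2.818 < 11.824 ≤ a1+…+a4=14.018 → R4 fires; G=6 Z=2 Q=6 D=5
Draw 3: a1=1.812, a2=0.532, a3=0.474, a4=9.600, a0=12.418; τ=−ln(0.2804)/12.418=0.102 → t=0.168; u2·a0=0.4545·12.418=5.644; a1+…+a3=2.818 < 5.644 ≤ a1+…+a4=12.418 → R4 fires; G=5 Z=2 Q=6 D=5
Draw 4: a1=1.812, a2=0.532, a3=0.474, a4=8.000, a0=10.818; τ=−ln(0.2547)/10.818=0.126 → t=0.295; u2·a0=0.2883·10.818=3.119; a1+…+a3=2.818 < 3.119 ≤ a1+…+a4=10.818 → R4 fires; G=4 Z=2 Q=6 D=5
Draw 5: a1=1.812, a2=0.532, a3=0.474, a4=6.400, a0=9.218; τ=−ln(0.3127)/9.218=0.126 → t=0.421; u2·a0=0.4213·9.218=3.884; a1+…+a3=2.818 < 3.884 ≤ a1+…+a4=9.218 → R4 fires; G=3 Z=2 Q=6 D=5
Draw 6: a1=1.812, a2=0.532, a3=0.474, a4=4.800, a0=7.618; τ=−ln(0.0520)/7.618=0.388 → t=0.809; u2·a0=0.0460·7.618=0.350 ≤ a1=1.812 → R1 fires; G=4 Z=2 Q=5 D=5
Draw 7: a1=1.510, a2=0.532, a3=0.474, a4=6.400, a0=8.916; τ=−ln(0.7631)/8.916=0.030 → t=0.839; u2·a0=0.0853·8.916=0.761 ≤ a1=1.510 → R1 fires; G=5 Z=2 Q=4 D=5
Draw 8: a1=1.208, a2=0.532, a3=0.474, a4=8.000, a0=10.214; τ=−ln(0.3705)/10.214=0.097 → t=0.936; u2·a0=0.7296·10.214=7.452; a1+…+a3=2.214 < 7.452 ≤ a1+…+a4=10.214 → R4 fires; G=4 Z=2 Q=4 D=5
Draw 9: a1=1.208, a2=0.532, a3=0.474, a4=6.400, a0=8.614; τ=−ln(0.4833)/8.614=0.084 → t=1.021; u2·a0=0.9626·8.614=8.292; a1+…+a3=2.214 < 8.292 ≤ a1+…+a4=8.614 → R4 fires; G=3 Z=2 Q=4 D=5
Draw 10: a1=1.208, a2=0.532, a3=0.474, a4=4.800, a0=7.014; τ=−ln(0.3362)/7.014=0.155 → t=1.176; u2·a0=0.8786·7.014=6.163; a1+…+a3=2.214 < 6.163 ≤ a1+…+a4=7.014 → R4 fires; G=2 Z=2 Q=4 D=5
Draw 11: a1=1.208, a2=0.532, a3=0.474, a4=3.200, a0=5.414; τ=−ln(0.6371)/5.414=0.083 → t=1.259 > T=1.21: stop.
G first becomes ≤ 4 when it reaches 4 at the event at t=0.295.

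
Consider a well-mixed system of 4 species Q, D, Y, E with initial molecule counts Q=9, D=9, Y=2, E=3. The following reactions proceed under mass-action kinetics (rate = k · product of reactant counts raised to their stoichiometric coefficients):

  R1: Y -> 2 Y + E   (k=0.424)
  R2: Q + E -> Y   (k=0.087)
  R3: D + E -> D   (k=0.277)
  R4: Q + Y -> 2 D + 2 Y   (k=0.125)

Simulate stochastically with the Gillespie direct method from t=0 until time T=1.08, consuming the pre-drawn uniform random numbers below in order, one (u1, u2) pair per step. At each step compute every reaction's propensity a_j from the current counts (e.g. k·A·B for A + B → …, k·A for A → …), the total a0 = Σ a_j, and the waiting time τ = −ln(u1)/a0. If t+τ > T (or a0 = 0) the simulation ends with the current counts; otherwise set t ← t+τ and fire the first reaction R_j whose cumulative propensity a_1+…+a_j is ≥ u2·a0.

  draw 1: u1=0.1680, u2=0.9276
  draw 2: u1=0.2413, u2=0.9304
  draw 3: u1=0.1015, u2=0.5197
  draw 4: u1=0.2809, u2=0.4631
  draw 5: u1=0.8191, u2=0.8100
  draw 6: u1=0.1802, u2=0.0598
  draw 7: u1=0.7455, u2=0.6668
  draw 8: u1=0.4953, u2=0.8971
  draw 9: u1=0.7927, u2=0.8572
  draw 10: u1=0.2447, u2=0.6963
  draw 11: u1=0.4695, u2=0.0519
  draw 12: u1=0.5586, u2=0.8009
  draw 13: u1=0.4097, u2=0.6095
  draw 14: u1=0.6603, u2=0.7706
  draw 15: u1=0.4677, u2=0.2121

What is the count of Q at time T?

Q at T = 2

t=0.000: Q=9 D=9 Y=2 E=3
Draw 1: a1=0.848, a2=2.349, a3=7.479, a4=2.250, a0=12.926; τ=−ln(0.1680)/12.926=0.138 → t=0.138; u2·a0=0.9276·12.926=11.990; a1+…+a3=10.676 < 11.990 ≤ a1+…+a4=12.926 → R4 fires; Q=8 D=11 Y=3 E=3
Draw 2: a1=1.272, a2=2.088, a3=9.141, a4=3.000, a0=15.501; τ=−ln(0.2413)/15.501=0.092 → t=0.230; u2·a0=0.9304·15.501=14.422; a1+…+a3=12.501 < 14.422 ≤ a1+…+a4=15.501 → R4 fires; Q=7 D=13 Y=4 E=3
Draw 3: a1=1.696, a2=1.827, a3=10.803, a4=3.500, a0=17.826; τ=−ln(0.1015)/17.826=0.128 → t=0.358; u2·a0=0.5197·17.826=9.264; a1+a2=3.523 < 9.264 ≤ a1+…+a3=14.326 → R3 fires; Q=7 D=13 Y=4 E=2
Draw 4: a1=1.696, a2=1.218, a3=7.202, a4=3.500, a0=13.616; τ=−ln(0.2809)/13.616=0.093 → t=0.451; u2·a0=0.4631·13.616=6.306; a1+a2=2.914 < 6.306 ≤ a1+…+a3=10.116 → R3 fires; Q=7 D=13 Y=4 E=1
Draw 5: a1=1.696, a2=0.609, a3=3.601, a4=3.500, a0=9.406; τ=−ln(0.8191)/9.406=0.021 → t=0.473; u2·a0=0.8100·9.406=7.619; a1+…+a3=5.906 < 7.619 ≤ a1+…+a4=9.406 → R4 fires; Q=6 D=15 Y=5 E=1
Draw 6: a1=2.120, a2=0.522, a3=4.155, a4=3.750, a0=10.547; τ=−ln(0.1802)/10.547=0.162 → t=0.635; u2·a0=0.0598·10.547=0.631 ≤ a1=2.120 → R1 fires; Q=6 D=15 Y=6 E=2
Draw 7: a1=2.544, a2=1.044, a3=8.310, a4=4.500, a0=16.398; τ=−ln(0.7455)/16.398=0.018 → t=0.653; u2·a0=0.6668·16.398=10.934; a1+a2=3.588 < 10.934 ≤ a1+…+a3=11.898 → R3 fires; Q=6 D=15 Y=6 E=1
Draw 8: a1=2.544, a2=0.522, a3=4.155, a4=4.500, a0=11.721; τ=−ln(0.4953)/11.721=0.060 → t=0.713; u2·a0=0.8971·11.721=10.515; a1+…+a3=7.221 < 10.515 ≤ a1+…+a4=11.721 → R4 fires; Q=5 D=17 Y=7 E=1
Draw 9: a1=2.968, a2=0.435, a3=4.709, a4=4.375, a0=12.487; τ=−ln(0.7927)/12.487=0.019 → t=0.731; u2·a0=0.8572·12.487=10.704; a1+…+a3=8.112 < 10.704 ≤ a1+…+a4=12.487 → R4 fires; Q=4 D=19 Y=8 E=1
Draw 10: a1=3.392, a2=0.348, a3=5.263, a4=4.000, a0=13.003; τ=−ln(0.2447)/13.003=0.108 → t=0.840; u2·a0=0.6963·13.003=9.054; a1+…+a3=9.003 < 9.054 ≤ a1+…+a4=13.003 → R4 fires; Q=3 D=21 Y=9 E=1
Draw 11: a1=3.816, a2=0.261, a3=5.817, a4=3.375, a0=13.269; τ=−ln(0.4695)/13.269=0.057 → t=0.897; u2·a0=0.0519·13.269=0.689 ≤ a1=3.816 → R1 fires; Q=3 D=21 Y=10 E=2
Draw 12: a1=4.240, a2=0.522, a3=11.634, a4=3.750, a0=20.146; τ=−ln(0.5586)/20.146=0.029 → t=0.926; u2·a0=0.8009·20.146=16.135; a1+a2=4.762 < 16.135 ≤ a1+…+a3=16.396 → R3 fires; Q=3 D=21 Y=10 E=1
Draw 13: a1=4.240, a2=0.261, a3=5.817, a4=3.750, a0=14.068; τ=−ln(0.4097)/14.068=0.063 → t=0.989; u2·a0=0.6095·14.068=8.574; a1+a2=4.501 < 8.574 ≤ a1+…+a3=10.318 → R3 fires; Q=3 D=21 Y=10 E=0
Draw 14: a1=4.240, a2=0.000, a3=0.000, a4=3.750, a0=7.990; τ=−ln(0.6603)/7.990=0.052 → t=1.041; u2·a0=0.7706·7.990=6.157; a1+…+a3=4.240 < 6.157 ≤ a1+…+a4=7.990 → R4 fires; Q=2 D=23 Y=11 E=0
Draw 15: a1=4.664, a2=0.000, a3=0.000, a4=2.750, a0=7.414; τ=−ln(0.4677)/7.414=0.102 → t=1.143 > T=1.08: stop.
Read off Q at T=1.08: 2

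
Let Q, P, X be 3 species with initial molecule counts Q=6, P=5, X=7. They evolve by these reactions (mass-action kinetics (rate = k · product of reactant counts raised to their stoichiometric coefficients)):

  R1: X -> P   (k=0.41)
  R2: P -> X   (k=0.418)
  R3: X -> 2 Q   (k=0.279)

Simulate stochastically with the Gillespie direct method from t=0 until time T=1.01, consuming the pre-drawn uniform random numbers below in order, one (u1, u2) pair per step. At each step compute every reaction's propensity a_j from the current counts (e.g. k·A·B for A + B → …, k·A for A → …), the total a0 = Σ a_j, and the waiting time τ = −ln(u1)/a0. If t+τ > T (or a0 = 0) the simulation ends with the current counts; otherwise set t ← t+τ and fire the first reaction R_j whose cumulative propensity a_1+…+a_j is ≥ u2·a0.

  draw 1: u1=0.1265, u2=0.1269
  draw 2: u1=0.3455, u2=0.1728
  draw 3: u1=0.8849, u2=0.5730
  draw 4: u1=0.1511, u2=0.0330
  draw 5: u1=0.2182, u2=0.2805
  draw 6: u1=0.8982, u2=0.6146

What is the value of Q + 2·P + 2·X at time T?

Value at T = 30

Check how each reaction changes W = Q + 2·P + 2·X (weight of products minus weight of reactants):
R1: X -> P: (2·1) − (2·1) = 2 − 2 = 0
R2: P -> X: (2·1) − (2·1) = 2 − 2 = 0
R3: X -> 2 Q: (1·2) − (2·1) = 2 − 2 = 0
Every reaction leaves W unchanged, so W is conserved and no simulation is needed: W(T) = W(0) = 6 + 2·5 + 2·7 = 30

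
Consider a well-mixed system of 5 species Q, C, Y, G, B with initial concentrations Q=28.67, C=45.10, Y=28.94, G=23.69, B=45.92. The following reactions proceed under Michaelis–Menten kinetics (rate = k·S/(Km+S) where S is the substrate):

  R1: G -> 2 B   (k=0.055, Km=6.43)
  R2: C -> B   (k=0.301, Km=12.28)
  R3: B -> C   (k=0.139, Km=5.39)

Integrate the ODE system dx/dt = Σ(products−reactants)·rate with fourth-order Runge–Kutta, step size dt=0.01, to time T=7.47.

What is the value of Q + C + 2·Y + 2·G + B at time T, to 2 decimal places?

Check how each reaction changes W = Q + C + 2·Y + 2·G + B (weight of products minus weight of reactants):
R1: G -> 2 B: (1·2) − (2·1) = 2 − 2 = 0
R2: C -> B: (1·1) − (1·1) = 1 − 1 = 0
R3: B -> C: (1·1) − (1·1) = 1 − 1 = 0
Every reaction leaves W unchanged, so W is conserved and no simulation is needed: W(T) = W(0) = 28.67 + 45.10 + 2·28.94 + 2·23.69 + 45.92 = 224.95

Value at T = 224.95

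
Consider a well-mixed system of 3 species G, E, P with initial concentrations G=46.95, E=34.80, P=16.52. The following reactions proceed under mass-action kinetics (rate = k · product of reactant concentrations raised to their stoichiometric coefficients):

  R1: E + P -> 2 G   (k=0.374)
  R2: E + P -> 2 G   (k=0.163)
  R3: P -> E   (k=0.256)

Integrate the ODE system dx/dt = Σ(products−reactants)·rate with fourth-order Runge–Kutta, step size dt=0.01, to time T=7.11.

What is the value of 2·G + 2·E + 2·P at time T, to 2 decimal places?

Value at T = 196.54

Check how each reaction changes W = 2·G + 2·E + 2·P (weight of products minus weight of reactants):
R1: E + P -> 2 G: (2·2) − (2·1 + 2·1) = 4 − 4 = 0
R2: E + P -> 2 G: (2·2) − (2·1 + 2·1) = 4 − 4 = 0
R3: P -> E: (2·1) − (2·1) = 2 − 2 = 0
Every reaction leaves W unchanged, so W is conserved and no simulation is needed: W(T) = W(0) = 2·46.95 + 2·34.80 + 2·16.52 = 196.54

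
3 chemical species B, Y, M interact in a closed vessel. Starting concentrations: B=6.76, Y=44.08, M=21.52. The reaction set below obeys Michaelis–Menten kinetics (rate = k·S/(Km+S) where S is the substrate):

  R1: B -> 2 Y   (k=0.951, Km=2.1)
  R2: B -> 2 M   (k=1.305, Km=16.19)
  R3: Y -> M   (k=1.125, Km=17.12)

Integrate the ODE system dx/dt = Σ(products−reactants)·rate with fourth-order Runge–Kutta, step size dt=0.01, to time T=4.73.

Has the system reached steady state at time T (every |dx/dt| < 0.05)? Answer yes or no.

Steady state at T: no

RK4 with dt=0.01: 473 steps to T=4.73. Trajectory (selected grid times):
t=0.00: B=6.76 Y=44.08 M=21.52
t=0.53: B=6.18 Y=44.41 M=22.34
t=1.05: B=5.64 Y=44.72 M=23.13
t=1.58: B=5.10 Y=45.01 M=23.91
t=2.10: B=4.60 Y=45.28 M=24.64
t=2.63: B=4.11 Y=45.52 M=25.37
t=3.15: B=3.66 Y=45.74 M=26.06
t=3.68: B=3.23 Y=45.93 M=26.73
t=4.20: B=2.83 Y=46.09 M=27.37
t=4.73: B=2.45 Y=46.22 M=28.00
Rates at T: R1=0.5122, R2=0.1716, R3=0.8209
dx/dt at T (Σ net stoichiometry × rate): B=-0.6838, Y=+0.2035, M=+1.1641
Largest |dx/dt| is |+1.1641| (M) ≥ 0.05 → not steady.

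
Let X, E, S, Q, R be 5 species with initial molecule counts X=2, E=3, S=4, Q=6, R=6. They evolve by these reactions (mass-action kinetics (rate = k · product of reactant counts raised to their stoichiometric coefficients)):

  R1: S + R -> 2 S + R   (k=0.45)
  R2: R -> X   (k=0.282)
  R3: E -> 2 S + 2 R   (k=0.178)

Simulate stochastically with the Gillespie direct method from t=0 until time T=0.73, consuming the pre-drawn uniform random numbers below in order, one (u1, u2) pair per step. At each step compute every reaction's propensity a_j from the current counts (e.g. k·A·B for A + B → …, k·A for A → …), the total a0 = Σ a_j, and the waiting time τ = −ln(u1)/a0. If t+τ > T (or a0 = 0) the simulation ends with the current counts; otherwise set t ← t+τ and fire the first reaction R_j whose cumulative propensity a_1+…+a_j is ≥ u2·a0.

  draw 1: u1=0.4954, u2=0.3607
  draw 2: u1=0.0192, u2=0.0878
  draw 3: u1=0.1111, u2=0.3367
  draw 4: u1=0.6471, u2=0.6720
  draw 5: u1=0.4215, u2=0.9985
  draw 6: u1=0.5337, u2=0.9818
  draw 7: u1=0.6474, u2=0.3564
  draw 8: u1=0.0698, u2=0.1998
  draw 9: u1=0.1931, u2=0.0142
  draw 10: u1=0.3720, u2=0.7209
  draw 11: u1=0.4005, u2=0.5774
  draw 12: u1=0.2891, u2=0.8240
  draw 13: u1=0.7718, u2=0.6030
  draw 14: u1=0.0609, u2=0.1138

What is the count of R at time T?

t=0.000: X=2 E=3 S=4 Q=6 R=6
Draw 1: a1=10.800, a2=1.692, a3=0.534, a0=13.026; τ=−ln(0.4954)/13.026=0.054 → t=0.054; u2·a0=0.3607·13.026=4.698 ≤ a1=10.800 → R1 fires; X=2 E=3 S=5 Q=6 R=6
Draw 2: a1=13.500, a2=1.692, a3=0.534, a0=15.726; τ=−ln(0.0192)/15.726=0.251 → t=0.305; u2·a0=0.0878·15.726=1.381 ≤ a1=13.500 → R1 fires; X=2 E=3 S=6 Q=6 R=6
Draw 3: a1=16.200, a2=1.692, a3=0.534, a0=18.426; τ=−ln(0.1111)/18.426=0.119 → t=0.425; u2·a0=0.3367·18.426=6.204 ≤ a1=16.200 → R1 fires; X=2 E=3 S=7 Q=6 R=6
Draw 4: a1=18.900, a2=1.692, a3=0.534, a0=21.126; τ=−ln(0.6471)/21.126=0.021 → t=0.445; u2·a0=0.6720·21.126=14.197 ≤ a1=18.900 → R1 fires; X=2 E=3 S=8 Q=6 R=6
Draw 5: a1=21.600, a2=1.692, a3=0.534, a0=23.826; τ=−ln(0.4215)/23.826=0.036 → t=0.481; u2·a0=0.9985·23.826=23.790; a1+a2=23.292 < 23.790 ≤ a1+…+a3=23.826 → R3 fires; X=2 E=2 S=10 Q=6 R=8
Draw 6: a1=36.000, a2=2.256, a3=0.356, a0=38.612; τ=−ln(0.5337)/38.612=0.016 → t=0.498; u2·a0=0.9818·38.612=37.909; a1=36.000 < 37.909 ≤ a1+a2=38.256 → R2 fires; X=3 E=2 S=10 Q=6 R=7
Draw 7: a1=31.500, a2=1.974, a3=0.356, a0=33.830; τ=−ln(0.6474)/33.830=0.013 → t=0.511; u2·a0=0.3564·33.830=12.057 ≤ a1=31.500 → R1 fires; X=3 E=2 S=11 Q=6 R=7
Draw 8: a1=34.650, a2=1.974, a3=0.356, a0=36.980; τ=−ln(0.0698)/36.980=0.072 → t=0.582; u2·a0=0.1998·36.980=7.389 ≤ a1=34.650 → R1 fires; X=3 E=2 S=12 Q=6 R=7
Draw 9: a1=37.800, a2=1.974, a3=0.356, a0=40.130; τ=−ln(0.1931)/40.130=0.041 → t=0.623; u2·a0=0.0142·40.130=0.570 ≤ a1=37.800 → R1 fires; X=3 E=2 S=13 Q=6 R=7
Draw 10: a1=40.950, a2=1.974, a3=0.356, a0=43.280; τ=−ln(0.3720)/43.280=0.023 → t=0.646; u2·a0=0.7209·43.280=31.201 ≤ a1=40.950 → R1 fires; X=3 E=2 S=14 Q=6 R=7
Draw 11: a1=44.100, a2=1.974, a3=0.356, a0=46.430; τ=−ln(0.4005)/46.430=0.020 → t=0.666; u2·a0=0.5774·46.430=26.809 ≤ a1=44.100 → R1 fires; X=3 E=2 S=15 Q=6 R=7
Draw 12: a1=47.250, a2=1.974, a3=0.356, a0=49.580; τ=−ln(0.2891)/49.580=0.025 → t=0.691; u2·a0=0.8240·49.580=40.854 ≤ a1=47.250 → R1 fires; X=3 E=2 S=16 Q=6 R=7
Draw 13: a1=50.400, a2=1.974, a3=0.356, a0=52.730; τ=−ln(0.7718)/52.730=0.005 → t=0.696; u2·a0=0.6030·52.730=31.796 ≤ a1=50.400 → R1 fires; X=3 E=2 S=17 Q=6 R=7
Draw 14: a1=53.550, a2=1.974, a3=0.356, a0=55.880; τ=−ln(0.0609)/55.880=0.050 → t=0.746 > T=0.73: stop.
Read off R at T=0.73: 7

R at T = 7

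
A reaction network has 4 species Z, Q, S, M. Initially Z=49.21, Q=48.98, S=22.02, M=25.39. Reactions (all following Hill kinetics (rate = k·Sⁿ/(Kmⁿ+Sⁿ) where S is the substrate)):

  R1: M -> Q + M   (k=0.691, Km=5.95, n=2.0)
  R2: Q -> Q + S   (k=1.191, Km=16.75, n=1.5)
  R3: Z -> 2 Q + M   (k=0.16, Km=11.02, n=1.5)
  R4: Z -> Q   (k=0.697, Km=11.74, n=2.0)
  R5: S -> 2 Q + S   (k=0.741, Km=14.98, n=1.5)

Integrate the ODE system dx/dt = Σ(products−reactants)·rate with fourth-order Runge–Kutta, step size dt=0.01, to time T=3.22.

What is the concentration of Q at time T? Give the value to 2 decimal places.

Q at T = 57.31

RK4 with dt=0.01: 322 steps to T=3.22. Trajectory (selected grid times):
t=0.00: Z=49.21 Q=48.98 S=22.02 M=25.39
t=0.36: Z=48.92 Q=49.90 S=22.38 M=25.44
t=0.72: Z=48.63 Q=50.82 S=22.74 M=25.49
t=1.07: Z=48.35 Q=51.72 S=23.09 M=25.54
t=1.43: Z=48.06 Q=52.65 S=23.45 M=25.60
t=1.79: Z=47.77 Q=53.58 S=23.82 M=25.65
t=2.15: Z=47.48 Q=54.52 S=24.18 M=25.70
t=2.50: Z=47.20 Q=55.43 S=24.54 M=25.75
t=2.86: Z=46.92 Q=56.37 S=24.91 M=25.80
t=3.22: Z=46.63 Q=57.31 S=25.28 M=25.85
Read off Q at T=3.22: 57.31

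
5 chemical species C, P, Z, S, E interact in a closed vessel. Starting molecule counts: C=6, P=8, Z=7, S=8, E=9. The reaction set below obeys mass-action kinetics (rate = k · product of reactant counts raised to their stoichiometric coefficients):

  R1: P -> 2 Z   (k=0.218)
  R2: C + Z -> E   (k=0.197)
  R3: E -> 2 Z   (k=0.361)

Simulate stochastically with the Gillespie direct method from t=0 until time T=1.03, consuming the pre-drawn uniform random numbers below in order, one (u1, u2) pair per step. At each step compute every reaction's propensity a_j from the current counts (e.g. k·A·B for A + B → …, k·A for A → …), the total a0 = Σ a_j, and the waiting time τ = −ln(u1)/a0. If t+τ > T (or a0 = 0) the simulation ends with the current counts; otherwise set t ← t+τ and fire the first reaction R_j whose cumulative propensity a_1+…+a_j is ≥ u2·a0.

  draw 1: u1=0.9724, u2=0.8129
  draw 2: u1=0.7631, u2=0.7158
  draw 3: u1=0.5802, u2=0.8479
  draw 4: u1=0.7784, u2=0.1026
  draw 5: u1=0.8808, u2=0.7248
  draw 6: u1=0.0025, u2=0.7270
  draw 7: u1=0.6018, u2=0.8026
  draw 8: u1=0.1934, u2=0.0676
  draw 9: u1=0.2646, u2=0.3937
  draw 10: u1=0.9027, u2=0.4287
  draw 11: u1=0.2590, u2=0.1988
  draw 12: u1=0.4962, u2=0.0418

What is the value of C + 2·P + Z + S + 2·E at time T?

Value at T = 55

Check how each reaction changes W = C + 2·P + Z + S + 2·E (weight of products minus weight of reactants):
R1: P -> 2 Z: (1·2) − (2·1) = 2 − 2 = 0
R2: C + Z -> E: (2·1) − (1·1 + 1·1) = 2 − 2 = 0
R3: E -> 2 Z: (1·2) − (2·1) = 2 − 2 = 0
Every reaction leaves W unchanged, so W is conserved and no simulation is needed: W(T) = W(0) = 6 + 2·8 + 7 + 8 + 2·9 = 55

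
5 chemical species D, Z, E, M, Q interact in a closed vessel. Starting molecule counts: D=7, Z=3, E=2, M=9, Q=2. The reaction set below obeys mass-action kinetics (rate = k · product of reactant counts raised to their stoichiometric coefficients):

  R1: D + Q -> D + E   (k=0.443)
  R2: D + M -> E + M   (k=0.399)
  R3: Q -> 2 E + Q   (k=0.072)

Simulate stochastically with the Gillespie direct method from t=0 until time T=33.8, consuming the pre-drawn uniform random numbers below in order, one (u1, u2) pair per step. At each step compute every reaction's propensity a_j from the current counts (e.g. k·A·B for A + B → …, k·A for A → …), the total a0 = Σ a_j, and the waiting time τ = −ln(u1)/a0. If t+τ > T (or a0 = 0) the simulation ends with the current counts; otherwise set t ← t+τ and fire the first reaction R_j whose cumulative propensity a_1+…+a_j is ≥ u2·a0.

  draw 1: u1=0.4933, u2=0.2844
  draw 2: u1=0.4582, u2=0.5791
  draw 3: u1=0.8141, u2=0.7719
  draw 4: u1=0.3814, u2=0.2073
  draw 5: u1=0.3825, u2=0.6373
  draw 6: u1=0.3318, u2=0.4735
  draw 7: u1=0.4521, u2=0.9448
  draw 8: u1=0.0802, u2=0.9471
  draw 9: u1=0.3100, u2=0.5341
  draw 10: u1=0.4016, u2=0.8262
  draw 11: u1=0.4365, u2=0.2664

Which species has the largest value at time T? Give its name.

Dominant species at T: E

t=0.000: D=7 Z=3 E=2 M=9 Q=2
Draw 1: a1=6.202, a2=25.137, a3=0.144, a0=31.483; τ=−ln(0.4933)/31.483=0.022 → t=0.022; u2·a0=0.2844·31.483=8.954; a1=6.202 < 8.954 ≤ a1+a2=31.339 → R2 fires; D=6 Z=3 E=3 M=9 Q=2
Draw 2: a1=5.316, a2=21.546, a3=0.144, a0=27.006; τ=−ln(0.4582)/27.006=0.029 → t=0.051; u2·a0=0.5791·27.006=15.639; a1=5.316 < 15.639 ≤ a1+a2=26.862 → R2 fires; D=5 Z=3 E=4 M=9 Q=2
Draw 3: a1=4.430, a2=17.955, a3=0.144, a0=22.529; τ=−ln(0.8141)/22.529=0.009 → t=0.060; u2·a0=0.7719·22.529=17.390; a1=4.430 < 17.390 ≤ a1+a2=22.385 → R2 fires; D=4 Z=3 E=5 M=9 Q=2
Draw 4: a1=3.544, a2=14.364, a3=0.144, a0=18.052; τ=−ln(0.3814)/18.052=0.053 → t=0.114; u2·a0=0.2073·18.052=3.742; a1=3.544 < 3.742 ≤ a1+a2=17.908 → R2 fires; D=3 Z=3 E=6 M=9 Q=2
Draw 5: a1=2.658, a2=10.773, a3=0.144, a0=13.575; τ=−ln(0.3825)/13.575=0.071 → t=0.185; u2·a0=0.6373·13.575=8.651; a1=2.658 < 8.651 ≤ a1+a2=13.431 → R2 fires; D=2 Z=3 E=7 M=9 Q=2
Draw 6: a1=1.772, a2=7.182, a3=0.144, a0=9.098; τ=−ln(0.3318)/9.098=0.121 → t=0.306; u2·a0=0.4735·9.098=4.308; a1=1.772 < 4.308 ≤ a1+a2=8.954 → R2 fires; D=1 Z=3 E=8 M=9 Q=2
Draw 7: a1=0.886, a2=3.591, a3=0.144, a0=4.621; τ=−ln(0.4521)/4.621=0.172 → t=0.478; u2·a0=0.9448·4.621=4.366; a1=0.886 < 4.366 ≤ a1+a2=4.477 → R2 fires; D=0 Z=3 E=9 M=9 Q=2
Draw 8: a1=0.000, a2=0.000, a3=0.144, a0=0.144; τ=−ln(0.0802)/0.144=17.522 → t=18.000; u2·a0=0.9471·0.144=0.136; a1+a2=0.000 < 0.136 ≤ a1+…+a3=0.144 → R3 fires; D=0 Z=3 E=11 M=9 Q=2
Draw 9: a1=0.000, a2=0.000, a3=0.144, a0=0.144; τ=−ln(0.3100)/0.144=8.133 → t=26.133; u2·a0=0.5341·0.144=0.077; a1+a2=0.000 < 0.077 ≤ a1+…+a3=0.144 → R3 fires; D=0 Z=3 E=13 M=9 Q=2
Draw 10: a1=0.000, a2=0.000, a3=0.144, a0=0.144; τ=−ln(0.4016)/0.144=6.335 → t=32.469; u2·a0=0.8262·0.144=0.119; a1+a2=0.000 < 0.119 ≤ a1+…+a3=0.144 → R3 fires; D=0 Z=3 E=15 M=9 Q=2
Draw 11: a1=0.000, a2=0.000, a3=0.144, a0=0.144; τ=−ln(0.4365)/0.144=5.757 → t=38.225 > T=33.8: stop.
At T=33.8: D=0 Z=3 E=15 M=9 Q=2; the largest is E.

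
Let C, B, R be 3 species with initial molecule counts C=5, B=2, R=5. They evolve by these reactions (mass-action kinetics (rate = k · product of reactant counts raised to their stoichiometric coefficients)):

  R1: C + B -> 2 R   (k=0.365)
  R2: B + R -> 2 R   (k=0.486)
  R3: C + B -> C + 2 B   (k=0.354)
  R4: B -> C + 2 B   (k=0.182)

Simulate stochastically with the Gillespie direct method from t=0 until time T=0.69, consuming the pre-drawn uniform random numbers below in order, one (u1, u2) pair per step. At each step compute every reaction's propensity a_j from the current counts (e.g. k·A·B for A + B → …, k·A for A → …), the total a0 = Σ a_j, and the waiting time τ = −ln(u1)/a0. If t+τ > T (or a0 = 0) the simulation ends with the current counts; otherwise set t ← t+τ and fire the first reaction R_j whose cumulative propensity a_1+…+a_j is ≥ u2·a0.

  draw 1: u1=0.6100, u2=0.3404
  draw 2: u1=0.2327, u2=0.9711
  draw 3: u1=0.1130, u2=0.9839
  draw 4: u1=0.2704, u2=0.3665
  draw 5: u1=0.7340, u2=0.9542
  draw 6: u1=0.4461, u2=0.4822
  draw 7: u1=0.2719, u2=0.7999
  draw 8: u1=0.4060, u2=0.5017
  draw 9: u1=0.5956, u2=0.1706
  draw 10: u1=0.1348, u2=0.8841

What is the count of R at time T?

R at T = 11

t=0.000: C=5 B=2 R=5
Draw 1: a1=3.650, a2=4.860, a3=3.540, a4=0.364, a0=12.414; τ=−ln(0.6100)/12.414=0.040 → t=0.040; u2·a0=0.3404·12.414=4.226; a1=3.650 < 4.226 ≤ a1+a2=8.510 → R2 fires; C=5 B=1 R=6
Draw 2: a1=1.825, a2=2.916, a3=1.770, a4=0.182, a0=6.693; τ=−ln(0.2327)/6.693=0.218 → t=0.258; u2·a0=0.9711·6.693=6.500; a1+a2=4.741 < 6.500 ≤ a1+…+a3=6.511 → R3 fires; C=5 B=2 R=6
Draw 3: a1=3.650, a2=5.832, a3=3.540, a4=0.364, a0=13.386; τ=−ln(0.1130)/13.386=0.163 → t=0.421; u2·a0=0.9839·13.386=13.170; a1+…+a3=13.022 < 13.170 ≤ a1+…+a4=13.386 → R4 fires; C=6 B=3 R=6
Draw 4: a1=6.570, a2=8.748, a3=6.372, a4=0.546, a0=22.236; τ=−ln(0.2704)/22.236=0.059 → t=0.479; u2·a0=0.3665·22.236=8.149; a1=6.570 < 8.149 ≤ a1+a2=15.318 → R2 fires; C=6 B=2 R=7
Draw 5: a1=4.380, a2=6.804, a3=4.248, a4=0.364, a0=15.796; τ=−ln(0.7340)/15.796=0.020 → t=0.499; u2·a0=0.9542·15.796=15.073; a1+a2=11.184 < 15.073 ≤ a1+…+a3=15.432 → R3 fires; C=6 B=3 R=7
Draw 6: a1=6.570, a2=10.206, a3=6.372, a4=0.546, a0=23.694; τ=−ln(0.4461)/23.694=0.034 → t=0.533; u2·a0=0.4822·23.694=11.425; a1=6.570 < 11.425 ≤ a1+a2=16.776 → R2 fires; C=6 B=2 R=8
Draw 7: a1=4.380, a2=7.776, a3=4.248, a4=0.364, a0=16.768; τ=−ln(0.2719)/16.768=0.078 → t=0.611; u2·a0=0.7999·16.768=13.413; a1+a2=12.156 < 13.413 ≤ a1+…+a3=16.404 → R3 fires; C=6 B=3 R=8
Draw 8: a1=6.570, a2=11.664, a3=6.372, a4=0.546, a0=25.152; τ=−ln(0.4060)/25.152=0.036 → t=0.647; u2·a0=0.5017·25.152=12.619; a1=6.570 < 12.619 ≤ a1+a2=18.234 → R2 fires; C=6 B=2 R=9
Draw 9: a1=4.380, a2=8.748, a3=4.248, a4=0.364, a0=17.740; τ=−ln(0.5956)/17.740=0.029 → t=0.676; u2·a0=0.1706·17.740=3.026 ≤ a1=4.380 → R1 fires; C=5 B=1 R=11
Draw 10: a1=1.825, a2=5.346, a3=1.770, a4=0.182, a0=9.123; τ=−ln(0.1348)/9.123=0.220 → t=0.895 > T=0.69: stop.
Read off R at T=0.69: 11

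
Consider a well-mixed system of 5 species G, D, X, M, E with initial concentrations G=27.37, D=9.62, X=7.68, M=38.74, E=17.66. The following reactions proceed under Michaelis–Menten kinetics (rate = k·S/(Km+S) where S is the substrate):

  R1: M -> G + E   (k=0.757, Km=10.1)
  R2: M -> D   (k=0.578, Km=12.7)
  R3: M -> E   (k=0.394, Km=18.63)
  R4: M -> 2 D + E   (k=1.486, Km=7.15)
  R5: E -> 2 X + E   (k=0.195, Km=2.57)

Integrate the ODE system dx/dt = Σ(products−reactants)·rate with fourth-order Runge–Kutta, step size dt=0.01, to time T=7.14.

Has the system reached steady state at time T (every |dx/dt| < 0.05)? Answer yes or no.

RK4 with dt=0.01: 714 steps to T=7.14. Trajectory (selected grid times):
t=0.00: G=27.37 D=9.62 X=7.68 M=38.74 E=17.66
t=0.79: G=27.84 D=11.94 X=7.95 M=36.73 E=19.33
t=1.59: G=28.31 D=14.26 X=8.23 M=34.72 E=21.00
t=2.38: G=28.77 D=16.53 X=8.50 M=32.76 E=22.63
t=3.17: G=29.23 D=18.77 X=8.78 M=30.82 E=24.23
t=3.97: G=29.68 D=21.01 X=9.06 M=28.89 E=25.84
t=4.76: G=30.12 D=23.20 X=9.34 M=27.02 E=27.40
t=5.55: G=30.55 D=25.35 X=9.63 M=25.18 E=28.94
t=6.35: G=30.98 D=27.49 X=9.91 M=23.35 E=30.46
t=7.14: G=31.39 D=29.56 X=10.20 M=21.59 E=31.93
Rates at T: R1=0.5157, R2=0.3639, R3=0.2115, R4=1.1163, R5=0.1805
dx/dt at T (Σ net stoichiometry × rate): G=+0.5157, D=+2.5964, X=+0.3609, M=-2.2074, E=+1.8435
Largest |dx/dt| is |+2.5964| (D) ≥ 0.05 → not steady.

Steady state at T: no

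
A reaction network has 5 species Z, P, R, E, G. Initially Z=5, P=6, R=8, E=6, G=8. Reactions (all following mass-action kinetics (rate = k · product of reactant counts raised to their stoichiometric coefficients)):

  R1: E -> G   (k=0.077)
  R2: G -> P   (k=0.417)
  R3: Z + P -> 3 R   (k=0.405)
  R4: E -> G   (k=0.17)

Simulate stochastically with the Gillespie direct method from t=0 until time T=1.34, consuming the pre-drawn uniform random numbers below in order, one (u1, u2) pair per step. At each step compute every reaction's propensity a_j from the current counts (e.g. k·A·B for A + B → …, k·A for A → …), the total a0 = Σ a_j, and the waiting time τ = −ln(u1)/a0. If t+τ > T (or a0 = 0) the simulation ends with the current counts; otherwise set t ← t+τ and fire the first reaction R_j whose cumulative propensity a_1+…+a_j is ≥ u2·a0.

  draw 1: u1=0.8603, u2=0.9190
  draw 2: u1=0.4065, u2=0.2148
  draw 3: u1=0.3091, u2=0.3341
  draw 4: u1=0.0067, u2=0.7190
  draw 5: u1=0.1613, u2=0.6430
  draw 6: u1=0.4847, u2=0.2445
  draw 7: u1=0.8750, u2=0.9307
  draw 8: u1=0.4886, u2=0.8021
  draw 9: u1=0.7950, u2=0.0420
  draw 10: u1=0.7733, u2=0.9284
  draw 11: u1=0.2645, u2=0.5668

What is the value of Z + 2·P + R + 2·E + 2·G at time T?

Check how each reaction changes W = Z + 2·P + R + 2·E + 2·G (weight of products minus weight of reactants):
R1: E -> G: (2·1) − (2·1) = 2 − 2 = 0
R2: G -> P: (2·1) − (2·1) = 2 − 2 = 0
R3: Z + P -> 3 R: (1·3) − (1·1 + 2·1) = 3 − 3 = 0
R4: E -> G: (2·1) − (2·1) = 2 − 2 = 0
Every reaction leaves W unchanged, so W is conserved and no simulation is needed: W(T) = W(0) = 5 + 2·6 + 8 + 2·6 + 2·8 = 53

Value at T = 53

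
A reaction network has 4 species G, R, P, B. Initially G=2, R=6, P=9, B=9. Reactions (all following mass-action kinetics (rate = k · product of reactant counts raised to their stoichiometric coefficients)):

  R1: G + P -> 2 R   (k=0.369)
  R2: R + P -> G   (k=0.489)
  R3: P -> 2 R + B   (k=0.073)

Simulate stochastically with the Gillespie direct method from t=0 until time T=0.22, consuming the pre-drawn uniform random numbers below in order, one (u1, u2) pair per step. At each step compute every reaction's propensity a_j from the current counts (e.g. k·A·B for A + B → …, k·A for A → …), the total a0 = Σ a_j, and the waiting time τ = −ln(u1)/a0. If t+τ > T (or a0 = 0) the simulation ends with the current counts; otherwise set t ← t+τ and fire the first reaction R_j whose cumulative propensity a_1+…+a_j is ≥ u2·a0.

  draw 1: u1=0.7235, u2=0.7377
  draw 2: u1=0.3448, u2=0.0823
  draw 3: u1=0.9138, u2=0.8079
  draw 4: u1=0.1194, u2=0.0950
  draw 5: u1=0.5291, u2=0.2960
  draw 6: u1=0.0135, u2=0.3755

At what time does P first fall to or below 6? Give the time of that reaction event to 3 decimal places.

Threshold first reached at t = 0.049

t=0.000: G=2 R=6 P=9 B=9
Draw 1: a1=6.642, a2=26.406, a3=0.657, a0=33.705; τ=−ln(0.7235)/33.705=0.010 → t=0.010; u2·a0=0.7377·33.705=24.864; a1=6.642 < 24.864 ≤ a1+a2=33.048 → R2 fires; G=3 R=5 P=8 B=9
Draw 2: a1=8.856, a2=19.560, a3=0.584, a0=29.000; τ=−ln(0.3448)/29.000=0.037 → t=0.046; u2·a0=0.0823·29.000=2.387 ≤ a1=8.856 → R1 fires; G=2 R=7 P=7 B=9
Draw 3: a1=5.166, a2=23.961, a3=0.511, a0=29.638; τ=−ln(0.9138)/29.638=0.003 → t=0.049; u2·a0=0.8079·29.638=23.945; a1=5.166 < 23.945 ≤ a1+a2=29.127 → R2 fires; G=3 R=6 P=6 B=9
Draw 4: a1=6.642, a2=17.604, a3=0.438, a0=24.684; τ=−ln(0.1194)/24.684=0.086 → t=0.135; u2·a0=0.0950·24.684=2.345 ≤ a1=6.642 → R1 fires; G=2 R=8 P=5 B=9
Draw 5: a1=3.690, a2=19.560, a3=0.365, a0=23.615; τ=−ln(0.5291)/23.615=0.027 → t=0.162; u2·a0=0.2960·23.615=6.990; a1=3.690 < 6.990 ≤ a1+a2=23.250 → R2 fires; G=3 R=7 P=4 B=9
Draw 6: a1=4.428, a2=13.692, a3=0.292, a0=18.412; τ=−ln(0.0135)/18.412=0.234 → t=0.396 > T=0.22: stop.
P first becomes ≤ 6 when it reaches 6 at the event at t=0.049.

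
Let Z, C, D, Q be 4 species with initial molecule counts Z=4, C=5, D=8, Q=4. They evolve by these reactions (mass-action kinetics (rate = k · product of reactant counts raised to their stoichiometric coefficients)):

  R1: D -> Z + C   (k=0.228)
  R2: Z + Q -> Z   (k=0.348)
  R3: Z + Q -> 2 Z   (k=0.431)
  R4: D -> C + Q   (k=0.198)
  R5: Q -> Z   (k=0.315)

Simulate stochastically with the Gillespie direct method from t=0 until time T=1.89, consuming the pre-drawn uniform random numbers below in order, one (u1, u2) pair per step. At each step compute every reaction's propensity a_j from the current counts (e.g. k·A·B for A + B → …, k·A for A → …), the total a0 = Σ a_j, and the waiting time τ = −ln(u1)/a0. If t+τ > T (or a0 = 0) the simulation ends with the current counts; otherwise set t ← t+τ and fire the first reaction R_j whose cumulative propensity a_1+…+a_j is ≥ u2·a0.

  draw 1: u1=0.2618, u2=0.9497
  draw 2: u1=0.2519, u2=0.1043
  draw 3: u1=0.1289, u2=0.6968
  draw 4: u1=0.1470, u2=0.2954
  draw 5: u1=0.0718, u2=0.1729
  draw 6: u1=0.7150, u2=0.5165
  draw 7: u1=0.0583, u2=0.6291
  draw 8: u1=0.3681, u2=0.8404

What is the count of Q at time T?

Q at T = 1

t=0.000: Z=4 C=5 D=8 Q=4
Draw 1: a1=1.824, a2=5.568, a3=6.896, a4=1.584, a5=1.260, a0=17.132; τ=−ln(0.2618)/17.132=0.078 → t=0.078; u2·a0=0.9497·17.132=16.270; a1+…+a4=15.872 < 16.270 ≤ a1+…+a5=17.132 → R5 fires; Z=5 C=5 D=8 Q=3
Draw 2: a1=1.824, a2=5.220, a3=6.465, a4=1.584, a5=0.945, a0=16.038; τ=−ln(0.2519)/16.038=0.086 → t=0.164; u2·a0=0.1043·16.038=1.673 ≤ a1=1.824 → R1 fires; Z=6 C=6 D=7 Q=3
Draw 3: a1=1.596, a2=6.264, a3=7.758, a4=1.386, a5=0.945, a0=17.949; τ=−ln(0.1289)/17.949=0.114 → t=0.278; u2·a0=0.6968·17.949=12.507; a1+a2=7.860 < 12.507 ≤ a1+…+a3=15.618 → R3 fires; Z=7 C=6 D=7 Q=2
Draw 4: a1=1.596, a2=4.872, a3=6.034, a4=1.386, a5=0.630, a0=14.518; τ=−ln(0.1470)/14.518=0.132 → t=0.410; u2·a0=0.2954·14.518=4.289; a1=1.596 < 4.289 ≤ a1+a2=6.468 → R2 fires; Z=7 C=6 D=7 Q=1
Draw 5: a1=1.596, a2=2.436, a3=3.017, a4=1.386, a5=0.315, a0=8.750; τ=−ln(0.0718)/8.750=0.301 → t=0.711; u2·a0=0.1729·8.750=1.513 ≤ a1=1.596 → R1 fires; Z=8 C=7 D=6 Q=1
Draw 6: a1=1.368, a2=2.784, a3=3.448, a4=1.188, a5=0.315, a0=9.103; τ=−ln(0.7150)/9.103=0.037 → t=0.748; u2·a0=0.5165·9.103=4.702; a1+a2=4.152 < 4.702 ≤ a1+…+a3=7.600 → R3 fires; Z=9 C=7 D=6 Q=0
Draw 7: a1=1.368, a2=0.000, a3=0.000, a4=1.188, a5=0.000, a0=2.556; τ=−ln(0.0583)/2.556=1.112 → t=1.860; u2·a0=0.6291·2.556=1.608; a1+…+a3=1.368 < 1.608 ≤ a1+…+a4=2.556 → R4 fires; Z=9 C=8 D=5 Q=1
Draw 8: a1=1.140, a2=3.132, a3=3.879, a4=0.990, a5=0.315, a0=9.456; τ=−ln(0.3681)/9.456=0.106 → t=1.966 > T=1.89: stop.
Read off Q at T=1.89: 1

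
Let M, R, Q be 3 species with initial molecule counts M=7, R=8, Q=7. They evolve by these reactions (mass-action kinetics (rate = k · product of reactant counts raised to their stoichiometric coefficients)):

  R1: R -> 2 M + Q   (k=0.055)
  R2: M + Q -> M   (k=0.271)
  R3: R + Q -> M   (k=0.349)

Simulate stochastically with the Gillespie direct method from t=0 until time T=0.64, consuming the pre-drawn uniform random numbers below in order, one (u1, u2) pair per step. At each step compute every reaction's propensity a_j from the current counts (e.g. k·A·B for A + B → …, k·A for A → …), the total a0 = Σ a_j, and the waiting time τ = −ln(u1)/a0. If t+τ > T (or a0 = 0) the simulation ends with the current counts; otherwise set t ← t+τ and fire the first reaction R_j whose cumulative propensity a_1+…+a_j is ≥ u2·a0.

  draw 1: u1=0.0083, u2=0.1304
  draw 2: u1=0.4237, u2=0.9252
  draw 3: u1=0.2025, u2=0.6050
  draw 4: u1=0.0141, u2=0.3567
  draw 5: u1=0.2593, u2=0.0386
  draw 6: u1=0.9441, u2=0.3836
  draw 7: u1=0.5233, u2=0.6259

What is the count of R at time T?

R at T = 6

t=0.000: M=7 R=8 Q=7
Draw 1: a1=0.440, a2=13.279, a3=19.544, a0=33.263; τ=−ln(0.0083)/33.263=0.144 → t=0.144; u2·a0=0.1304·33.263=4.337; a1=0.440 < 4.337 ≤ a1+a2=13.719 → R2 fires; M=7 R=8 Q=6
Draw 2: a1=0.440, a2=11.382, a3=16.752, a0=28.574; τ=−ln(0.4237)/28.574=0.030 → t=0.174; u2·a0=0.9252·28.574=26.437; a1+a2=11.822 < 26.437 ≤ a1+…+a3=28.574 → R3 fires; M=8 R=7 Q=5
Draw 3: a1=0.385, a2=10.840, a3=12.215, a0=23.440; τ=−ln(0.2025)/23.440=0.068 → t=0.242; u2·a0=0.6050·23.440=14.181; a1+a2=11.225 < 14.181 ≤ a1+…+a3=23.440 → R3 fires; M=9 R=6 Q=4
Draw 4: a1=0.330, a2=9.756, a3=8.376, a0=18.462; τ=−ln(0.0141)/18.462=0.231 → t=0.473; u2·a0=0.3567·18.462=6.585; a1=0.330 < 6.585 ≤ a1+a2=10.086 → R2 fires; M=9 R=6 Q=3
Draw 5: a1=0.330, a2=7.317, a3=6.282, a0=13.929; τ=−ln(0.2593)/13.929=0.097 → t=0.570; u2·a0=0.0386·13.929=0.538; a1=0.330 < 0.538 ≤ a1+a2=7.647 → R2 fires; M=9 R=6 Q=2
Draw 6: a1=0.330, a2=4.878, a3=4.188, a0=9.396; τ=−ln(0.9441)/9.396=0.006 → t=0.576; u2·a0=0.3836·9.396=3.604; a1=0.330 < 3.604 ≤ a1+a2=5.208 → R2 fires; M=9 R=6 Q=1
Draw 7: a1=0.330, a2=2.439, a3=2.094, a0=4.863; τ=−ln(0.5233)/4.863=0.133 → t=0.709 > T=0.64: stop.
Read off R at T=0.64: 6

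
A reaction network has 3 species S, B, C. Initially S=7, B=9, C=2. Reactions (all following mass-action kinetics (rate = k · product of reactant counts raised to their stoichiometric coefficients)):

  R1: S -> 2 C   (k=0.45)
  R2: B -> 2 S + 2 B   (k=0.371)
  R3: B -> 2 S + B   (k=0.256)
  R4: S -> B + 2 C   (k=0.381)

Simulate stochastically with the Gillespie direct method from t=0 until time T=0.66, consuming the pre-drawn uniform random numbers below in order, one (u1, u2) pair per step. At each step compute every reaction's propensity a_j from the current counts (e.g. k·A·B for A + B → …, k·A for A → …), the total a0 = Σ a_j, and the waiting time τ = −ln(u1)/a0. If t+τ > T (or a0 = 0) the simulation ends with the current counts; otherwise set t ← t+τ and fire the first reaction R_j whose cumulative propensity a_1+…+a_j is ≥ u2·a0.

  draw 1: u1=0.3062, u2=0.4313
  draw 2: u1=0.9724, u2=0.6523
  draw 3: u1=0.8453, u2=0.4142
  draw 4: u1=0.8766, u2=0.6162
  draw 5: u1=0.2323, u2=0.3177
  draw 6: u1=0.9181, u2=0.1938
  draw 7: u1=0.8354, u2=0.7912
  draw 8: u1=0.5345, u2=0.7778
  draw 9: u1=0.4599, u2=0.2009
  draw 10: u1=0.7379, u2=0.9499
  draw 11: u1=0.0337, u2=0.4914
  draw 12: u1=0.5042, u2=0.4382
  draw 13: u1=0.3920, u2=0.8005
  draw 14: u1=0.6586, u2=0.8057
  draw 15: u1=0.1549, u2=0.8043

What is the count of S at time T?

S at T = 11

t=0.000: S=7 B=9 C=2
Draw 1: a1=3.150, a2=3.339, a3=2.304, a4=2.667, a0=11.460; τ=−ln(0.3062)/11.460=0.103 → t=0.103; u2·a0=0.4313·11.460=4.943; a1=3.150 < 4.943 ≤ a1+a2=6.489 → R2 fires; S=9 B=10 C=2
Draw 2: a1=4.050, a2=3.710, a3=2.560, a4=3.429, a0=13.749; τ=−ln(0.9724)/13.749=0.002 → t=0.105; u2·a0=0.6523·13.749=8.968; a1+a2=7.760 < 8.968 ≤ a1+…+a3=10.320 → R3 fires; S=11 B=10 C=2
Draw 3: a1=4.950, a2=3.710, a3=2.560, a4=4.191, a0=15.411; τ=−ln(0.8453)/15.411=0.011 → t=0.116; u2·a0=0.4142·15.411=6.383; a1=4.950 < 6.383 ≤ a1+a2=8.660 → R2 fires; S=13 B=11 C=2
Draw 4: a1=5.850, a2=4.081, a3=2.816, a4=4.953, a0=17.700; τ=−ln(0.8766)/17.700=0.007 → t=0.124; u2·a0=0.6162·17.700=10.907; a1+a2=9.931 < 10.907 ≤ a1+…+a3=12.747 → R3 fires; S=15 B=11 C=2
Draw 5: a1=6.750, a2=4.081, a3=2.816, a4=5.715, a0=19.362; τ=−ln(0.2323)/19.362=0.075 → t=0.199; u2·a0=0.3177·19.362=6.151 ≤ a1=6.750 → R1 fires; S=14 B=11 C=4
Draw 6: a1=6.300, a2=4.081, a3=2.816, a4=5.334, a0=18.531; τ=−ln(0.9181)/18.531=0.005 → t=0.204; u2·a0=0.1938·18.531=3.591 ≤ a1=6.300 → R1 fires; S=13 B=11 C=6
Draw 7: a1=5.850, a2=4.081, a3=2.816, a4=4.953, a0=17.700; τ=−ln(0.8354)/17.700=0.010 → t=0.214; u2·a0=0.7912·17.700=14.004; a1+…+a3=12.747 < 14.004 ≤ a1+…+a4=17.700 → R4 fires; S=12 B=12 C=8
Draw 8: a1=5.400, a2=4.452, a3=3.072, a4=4.572, a0=17.496; τ=−ln(0.5345)/17.496=0.036 → t=0.250; u2·a0=0.7778·17.496=13.608; a1+…+a3=12.924 < 13.608 ≤ a1+…+a4=17.496 → R4 fires; S=11 B=13 C=10
Draw 9: a1=4.950, a2=4.823, a3=3.328, a4=4.191, a0=17.292; τ=−ln(0.4599)/17.292=0.045 → t=0.295; u2·a0=0.2009·17.292=3.474 ≤ a1=4.950 → R1 fires; S=10 B=13 C=12
Draw 10: a1=4.500, a2=4.823, a3=3.328, a4=3.810, a0=16.461; τ=−ln(0.7379)/16.461=0.018 → t=0.313; u2·a0=0.9499·16.461=15.636; a1+…+a3=12.651 < 15.636 ≤ a1+…+a4=16.461 → R4 fires; S=9 B=14 C=14
Draw 11: a1=4.050, a2=5.194, a3=3.584, a4=3.429, a0=16.257; τ=−ln(0.0337)/16.257=0.209 → t=0.522; u2·a0=0.4914·16.257=7.989; a1=4.050 < 7.989 ≤ a1+a2=9.244 → R2 fires; S=11 B=15 C=14
Draw 12: a1=4.950, a2=5.565, a3=3.840, a4=4.191, a0=18.546; τ=−ln(0.5042)/18.546=0.037 → t=0.558; u2·a0=0.4382·18.546=8.127; a1=4.950 < 8.127 ≤ a1+a2=10.515 → R2 fires; S=13 B=16 C=14
Draw 13: a1=5.850, a2=5.936, a3=4.096, a4=4.953, a0=20.835; τ=−ln(0.3920)/20.835=0.045 → t=0.603; u2·a0=0.8005·20.835=16.678; a1+…+a3=15.882 < 16.678 ≤ a1+…+a4=20.835 → R4 fires; S=12 B=17 C=16
Draw 14: a1=5.400, a2=6.307, a3=4.352, a4=4.572, a0=20.631; τ=−ln(0.6586)/20.631=0.020 → t=0.624; u2·a0=0.8057·20.631=16.622; a1+…+a3=16.059 < 16.622 ≤ a1+…+a4=20.631 → R4 fires; S=11 B=18 C=18
Draw 15: a1=4.950, a2=6.678, a3=4.608, a4=4.191, a0=20.427; τ=−ln(0.1549)/20.427=0.091 → t=0.715 > T=0.66: stop.
Read off S at T=0.66: 11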